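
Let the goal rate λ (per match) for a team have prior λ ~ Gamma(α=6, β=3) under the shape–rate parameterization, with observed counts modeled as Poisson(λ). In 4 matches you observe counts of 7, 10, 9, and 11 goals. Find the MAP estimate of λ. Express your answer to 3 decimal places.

λ̂_MAP = 6.000

Σxᵢ = 7+10+9+11 = 37, with n = 4.
Posterior ∝ λ^5e^(−3λ) · λ^37e^(−4λ) = λ^42e^(−7λ), i.e. Gamma(shape=43, rate=7).
The mode of a Gamma(a, b) with a ≥ 1 (shape–rate) is (a−1)/b = 42/7 ≈ 6.000.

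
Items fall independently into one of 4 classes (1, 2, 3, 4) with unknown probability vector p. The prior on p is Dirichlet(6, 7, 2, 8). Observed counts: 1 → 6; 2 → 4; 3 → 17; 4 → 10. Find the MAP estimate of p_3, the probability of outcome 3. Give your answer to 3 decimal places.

The posterior is Dirichlet(αᵢ + nᵢ) = Dirichlet(12, 11, 19, 18).
For a Dirichlet(a₁,…,a_K) with all aᵢ > 1, the mode has j-th component (aⱼ − 1)/(Σaᵢ − K).
Here Σaᵢ = 60 and K = 4, so p_3 = (19 − 1)/(60 − 4) = 18/56 ≈ 0.321.

MAP estimate: 0.321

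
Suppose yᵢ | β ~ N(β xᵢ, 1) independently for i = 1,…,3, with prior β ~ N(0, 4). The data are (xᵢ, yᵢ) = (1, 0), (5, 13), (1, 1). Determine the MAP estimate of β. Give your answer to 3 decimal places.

log p(β | y) = −Σ(yᵢ − βxᵢ)²/(2·1) − β²/(2·4) + const.
Setting the derivative to zero: Σxᵢ(yᵢ − βxᵢ)/1 − β/4 = 0, so β = Σxᵢyᵢ / (Σxᵢ² + σ²/τ²).
Σxᵢyᵢ = 1·0 + 5·13 + 1·1 = 66; Σxᵢ² = 27; σ²/τ² = 0.25.
β̂_MAP = 66 / (27 + 0.25) = 66/27.25 ≈ 2.422.

β̂_MAP = 2.422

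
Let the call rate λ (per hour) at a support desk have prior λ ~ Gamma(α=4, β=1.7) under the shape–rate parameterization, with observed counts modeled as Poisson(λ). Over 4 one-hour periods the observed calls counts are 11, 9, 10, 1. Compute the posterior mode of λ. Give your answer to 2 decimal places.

Σxᵢ = 11+9+10+1 = 31, with n = 4.
Posterior ∝ λ^3e^(−1.7λ) · λ^31e^(−4λ) = λ^34e^(−5.7λ), i.e. Gamma(shape=35, rate=5.7).
The mode of a Gamma(a, b) with a ≥ 1 (shape–rate) is (a−1)/b = 34/5.7 ≈ 5.96.

λ̂_MAP = 5.96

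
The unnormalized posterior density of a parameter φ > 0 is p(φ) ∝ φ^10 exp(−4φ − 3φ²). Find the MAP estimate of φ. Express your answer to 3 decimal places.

ℓ'(φ) = 10/φ − 4 − 6φ. Setting this to zero and multiplying by φ: 6φ² + 4φ − 10 = 0.
φ = (−4 + √(4² + 4·6·10)) / (2·6) = (−4 + √256) / 12 = (−4 + 16)/12 = 1.
ℓ''(φ) = −10/φ² − 6 < 0, confirming a maximum.

φ̂_MAP = 1.000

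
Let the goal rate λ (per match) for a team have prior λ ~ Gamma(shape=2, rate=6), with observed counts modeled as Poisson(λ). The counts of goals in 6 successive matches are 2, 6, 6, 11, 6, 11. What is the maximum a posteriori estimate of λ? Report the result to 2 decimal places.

Σxᵢ = 2+6+6+11+6+11 = 42, with n = 6.
Posterior ∝ λe^(−6λ) · λ^42e^(−6λ) = λ^43e^(−12λ), i.e. Gamma(shape=44, rate=12).
The mode of a Gamma(a, b) with a ≥ 1 (shape–rate) is (a−1)/b = 43/12 ≈ 3.58.

λ̂_MAP = 3.58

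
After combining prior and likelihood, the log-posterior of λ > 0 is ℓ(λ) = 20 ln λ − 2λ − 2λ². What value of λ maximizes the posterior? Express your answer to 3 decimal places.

λ̂_MAP = 2.000

ℓ'(λ) = 20/λ − 2 − 4λ. Setting this to zero and multiplying by λ: 4λ² + 2λ − 20 = 0.
λ = (−2 + √(2² + 4·4·20)) / (2·4) = (−2 + √324) / 8 = (−2 + 18)/8 = 2.
ℓ''(λ) = −20/λ² − 4 < 0, confirming a maximum.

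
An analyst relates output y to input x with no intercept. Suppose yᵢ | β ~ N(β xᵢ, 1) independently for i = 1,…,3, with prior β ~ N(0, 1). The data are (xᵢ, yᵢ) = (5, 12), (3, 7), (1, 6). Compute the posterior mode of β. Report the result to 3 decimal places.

β̂_MAP = 2.417

log p(β | y) = −Σ(yᵢ − βxᵢ)²/(2·1) − β²/(2·1) + const.
Setting the derivative to zero: Σxᵢ(yᵢ − βxᵢ)/1 − β/1 = 0, so β = Σxᵢyᵢ / (Σxᵢ² + σ²/τ²).
Σxᵢyᵢ = 5·12 + 3·7 + 1·6 = 87; Σxᵢ² = 35; σ²/τ² = 1.
β̂_MAP = 87 / (35 + 1) = 87/36 ≈ 2.417.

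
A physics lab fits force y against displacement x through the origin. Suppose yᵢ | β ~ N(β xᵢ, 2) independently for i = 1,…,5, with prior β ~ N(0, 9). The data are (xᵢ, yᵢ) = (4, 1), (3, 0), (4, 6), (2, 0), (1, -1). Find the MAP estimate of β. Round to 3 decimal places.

β̂_MAP = 0.584

log p(β | y) = −Σ(yᵢ − βxᵢ)²/(2·2) − β²/(2·9) + const.
Setting the derivative to zero: Σxᵢ(yᵢ − βxᵢ)/2 − β/9 = 0, so β = Σxᵢyᵢ / (Σxᵢ² + σ²/τ²).
Σxᵢyᵢ = 4·1 + 3·0 + 4·6 + 2·0 + 1·(-1) = 27; Σxᵢ² = 46; σ²/τ² = 2/9.
β̂_MAP = 27 / (46 + 2/9) = 27/(416/9) = 243/416 ≈ 0.584.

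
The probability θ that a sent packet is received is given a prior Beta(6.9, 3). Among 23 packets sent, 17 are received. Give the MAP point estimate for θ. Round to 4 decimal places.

Prior: Beta(6.9, 3).
Data: 17 successes in 23 trials. The binomial likelihood contributes θ^17(1−θ)^6, so the posterior is Beta(6.9+17, 3+6) = Beta(23.9, 9).
For Beta(a, b) with a, b > 1 the mode is (a−1)/(a+b−2) = 22.9/30.9 ≈ 0.7411.

θ̂_MAP = 0.7411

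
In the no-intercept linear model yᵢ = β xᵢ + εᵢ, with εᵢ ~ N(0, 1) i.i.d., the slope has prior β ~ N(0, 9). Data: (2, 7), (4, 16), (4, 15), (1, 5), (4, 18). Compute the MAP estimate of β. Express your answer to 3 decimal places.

log p(β | y) = −Σ(yᵢ − βxᵢ)²/(2·1) − β²/(2·9) + const.
Setting the derivative to zero: Σxᵢ(yᵢ − βxᵢ)/1 − β/9 = 0, so β = Σxᵢyᵢ / (Σxᵢ² + σ²/τ²).
Σxᵢyᵢ = 2·7 + 4·16 + 4·15 + 1·5 + 4·18 = 215; Σxᵢ² = 53; σ²/τ² = 1/9.
β̂_MAP = 215 / (53 + 1/9) = 215/(478/9) = 1935/478 ≈ 4.048.

β̂_MAP = 4.048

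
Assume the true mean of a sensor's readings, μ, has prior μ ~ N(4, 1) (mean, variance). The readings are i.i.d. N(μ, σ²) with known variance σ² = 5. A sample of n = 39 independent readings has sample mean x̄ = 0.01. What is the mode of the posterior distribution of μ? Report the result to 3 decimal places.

n = 39, x̄ = 0.01.
For a Normal prior and Normal likelihood with known variance, the posterior is Normal; its mode equals its mean, the precision-weighted average.
Prior precision 1/σ₀² = 1/1 = 1; data precision n/σ² = 39/5 = 7.8.
μ̂ = (1·4 + 7.8·0.01) / (1 + 7.8) = 4.078/8.8 = 2039/4400 ≈ 0.463.

μ̂_MAP = 0.463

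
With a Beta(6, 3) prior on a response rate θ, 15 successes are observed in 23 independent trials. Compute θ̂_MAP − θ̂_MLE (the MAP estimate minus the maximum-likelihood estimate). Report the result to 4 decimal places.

MAP − MLE = 0.0145

Posterior is Beta(21, 11); MAP = (21−1)/(32−2) = 20/30 ≈ 0.66667.
MLE ignores the prior: θ̂_MLE = k/n = 15/23 ≈ 0.65217.
Difference = 20/30 − 15/23 = 1/69 ≈ 0.0145.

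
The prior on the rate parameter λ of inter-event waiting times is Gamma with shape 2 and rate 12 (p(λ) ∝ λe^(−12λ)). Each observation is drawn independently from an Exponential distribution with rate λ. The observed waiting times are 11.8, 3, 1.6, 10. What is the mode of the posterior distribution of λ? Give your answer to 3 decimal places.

The Exponential(rate=λ) likelihood is ∝ λ^n e^(−λΣtᵢ). Here n = 4 and Σtᵢ = 11.8 + 3 + 1.6 + 10 = 26.4.
Posterior ∝ λe^(−12λ) · λ^4e^(−26.4λ) = λ^5e^(−38.4λ), i.e. Gamma(6, 38.4).
Mode = (a−1)/b = 5/38.4 ≈ 0.130.

λ̂_MAP = 0.130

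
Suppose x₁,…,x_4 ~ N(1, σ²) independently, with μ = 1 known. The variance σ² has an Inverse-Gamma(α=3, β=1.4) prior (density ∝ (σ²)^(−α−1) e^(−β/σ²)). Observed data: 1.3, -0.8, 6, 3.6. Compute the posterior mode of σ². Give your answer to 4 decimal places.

σ̂²_MAP = 3.1575

Sum of squared deviations about the known mean: SS = (1.3−1)² + (-0.8−1)² + (6−1)² + (3.6−1)² = 35.09.
The Normal likelihood contributes (σ²)^(−n/2) exp(−SS/(2σ²)), so the posterior is Inverse-Gamma(α + n/2, β + SS/2) = Inverse-Gamma(5, 18.945).
The mode of Inverse-Gamma(a, b) is b/(a+1) = 18.945/6 ≈ 3.1575.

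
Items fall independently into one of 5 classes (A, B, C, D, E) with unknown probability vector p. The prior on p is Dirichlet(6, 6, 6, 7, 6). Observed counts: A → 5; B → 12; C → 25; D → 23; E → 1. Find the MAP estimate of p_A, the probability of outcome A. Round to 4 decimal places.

The posterior is Dirichlet(αᵢ + nᵢ) = Dirichlet(11, 18, 31, 30, 7).
For a Dirichlet(a₁,…,a_K) with all aᵢ > 1, the mode has j-th component (aⱼ − 1)/(Σaᵢ − K).
Here Σaᵢ = 97 and K = 5, so p_A = (11 − 1)/(97 − 5) = 10/92 ≈ 0.1087.

MAP estimate of p_A = 0.1087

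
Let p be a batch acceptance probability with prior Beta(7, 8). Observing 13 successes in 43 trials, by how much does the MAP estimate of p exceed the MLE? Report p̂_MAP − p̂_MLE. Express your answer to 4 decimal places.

MAP − MLE = 0.0370

Posterior is Beta(20, 38); MAP = (20−1)/(58−2) = 19/56 ≈ 0.33929.
MLE ignores the prior: p̂_MLE = k/n = 13/43 ≈ 0.30233.
Difference = 19/56 − 13/43 = 89/2408 ≈ 0.0370.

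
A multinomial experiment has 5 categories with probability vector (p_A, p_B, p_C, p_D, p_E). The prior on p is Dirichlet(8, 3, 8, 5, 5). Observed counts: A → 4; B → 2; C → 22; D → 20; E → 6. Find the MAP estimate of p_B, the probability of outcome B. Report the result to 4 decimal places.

The posterior is Dirichlet(αᵢ + nᵢ) = Dirichlet(12, 5, 30, 25, 11).
For a Dirichlet(a₁,…,a_K) with all aᵢ > 1, the mode has j-th component (aⱼ − 1)/(Σaᵢ − K).
Here Σaᵢ = 83 and K = 5, so p_B = (5 − 1)/(83 − 5) = 4/78 ≈ 0.0513.

MAP estimate of p_B = 0.0513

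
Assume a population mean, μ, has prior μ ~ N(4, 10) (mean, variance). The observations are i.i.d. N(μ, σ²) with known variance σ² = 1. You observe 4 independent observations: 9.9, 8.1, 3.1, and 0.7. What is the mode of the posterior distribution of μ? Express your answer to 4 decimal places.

n = 4; x̄ = (9.9 + 8.1 + 3.1 + 0.7)/4 = 21.8/4 = 5.45.
For a Normal prior and Normal likelihood with known variance, the posterior is Normal; its mode equals its mean, the precision-weighted average.
Prior precision 1/σ₀² = 1/10 = 0.1; data precision n/σ² = 4/1 = 4.
μ̂ = (0.1·4 + 4·5.45) / (0.1 + 4) = 22.2/4.1 = 222/41 ≈ 5.4146.

μ̂_MAP = 5.4146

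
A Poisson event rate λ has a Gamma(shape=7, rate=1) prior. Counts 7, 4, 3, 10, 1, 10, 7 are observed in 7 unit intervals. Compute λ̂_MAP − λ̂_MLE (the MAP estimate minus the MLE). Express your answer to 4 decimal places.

MAP − MLE = 0.0000

Σxᵢ = 42. Posterior is Gamma(49, 8); MAP = (49−1)/8 = 48/8 ≈ 6.00000.
MLE = x̄ = 42/7 ≈ 6.00000.
Difference = 48/8 − 42/7 = 0 ≈ 0.0000.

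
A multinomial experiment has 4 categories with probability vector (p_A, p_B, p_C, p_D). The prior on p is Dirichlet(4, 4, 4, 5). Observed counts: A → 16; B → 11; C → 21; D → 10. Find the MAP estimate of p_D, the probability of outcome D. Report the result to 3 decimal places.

The posterior is Dirichlet(αᵢ + nᵢ) = Dirichlet(20, 15, 25, 15).
For a Dirichlet(a₁,…,a_K) with all aᵢ > 1, the mode has j-th component (aⱼ − 1)/(Σaᵢ − K).
Here Σaᵢ = 75 and K = 4, so p_D = (15 − 1)/(75 − 4) = 14/71 ≈ 0.197.

MAP estimate of p_D = 0.197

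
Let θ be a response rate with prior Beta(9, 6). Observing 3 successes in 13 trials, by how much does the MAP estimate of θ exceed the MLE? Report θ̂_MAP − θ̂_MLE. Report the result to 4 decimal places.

Posterior is Beta(12, 16); MAP = (12−1)/(28−2) = 11/26 ≈ 0.42308.
MLE ignores the prior: θ̂_MLE = k/n = 3/13 ≈ 0.23077.
Difference = 11/26 − 3/13 = 5/26 ≈ 0.1923.

MAP − MLE = 0.1923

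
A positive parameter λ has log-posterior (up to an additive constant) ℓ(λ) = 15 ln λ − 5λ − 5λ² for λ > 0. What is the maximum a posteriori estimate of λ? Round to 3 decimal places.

λ̂_MAP = 1.000

ℓ'(λ) = 15/λ − 5 − 10λ. Setting this to zero and multiplying by λ: 10λ² + 5λ − 15 = 0.
λ = (−5 + √(5² + 4·10·15)) / (2·10) = (−5 + √625) / 20 = (−5 + 25)/20 = 1.
ℓ''(λ) = −15/λ² − 10 < 0, confirming a maximum.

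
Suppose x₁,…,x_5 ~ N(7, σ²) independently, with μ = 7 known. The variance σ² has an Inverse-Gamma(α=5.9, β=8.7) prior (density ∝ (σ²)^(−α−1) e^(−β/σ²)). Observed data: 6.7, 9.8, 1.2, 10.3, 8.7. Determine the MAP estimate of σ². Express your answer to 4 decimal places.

Sum of squared deviations about the known mean: SS = (6.7−7)² + (9.8−7)² + (1.2−7)² + (10.3−7)² + (8.7−7)² = 55.35.
The Normal likelihood contributes (σ²)^(−n/2) exp(−SS/(2σ²)), so the posterior is Inverse-Gamma(α + n/2, β + SS/2) = Inverse-Gamma(8.4, 36.375).
The mode of Inverse-Gamma(a, b) is b/(a+1) = 36.375/9.4 ≈ 3.8697.

σ̂²_MAP = 3.8697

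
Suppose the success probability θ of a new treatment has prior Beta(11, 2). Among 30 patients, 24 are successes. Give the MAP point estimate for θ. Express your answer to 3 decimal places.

Prior: Beta(11, 2).
Data: 24 successes in 30 trials. The binomial likelihood contributes θ^24(1−θ)^6, so the posterior is Beta(11+24, 2+6) = Beta(35, 8).
For Beta(a, b) with a, b > 1 the mode is (a−1)/(a+b−2) = 34/41 ≈ 0.829.

θ̂_MAP = 0.829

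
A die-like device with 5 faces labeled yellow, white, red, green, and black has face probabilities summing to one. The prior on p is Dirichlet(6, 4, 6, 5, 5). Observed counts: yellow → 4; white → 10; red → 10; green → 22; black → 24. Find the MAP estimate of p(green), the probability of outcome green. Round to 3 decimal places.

MAP estimate of p(green) = 0.286

The posterior is Dirichlet(αᵢ + nᵢ) = Dirichlet(10, 14, 16, 27, 29).
For a Dirichlet(a₁,…,a_K) with all aᵢ > 1, the mode has j-th component (aⱼ − 1)/(Σaᵢ − K).
Here Σaᵢ = 96 and K = 5, so p(green) = (27 − 1)/(96 − 5) = 26/91 ≈ 0.286.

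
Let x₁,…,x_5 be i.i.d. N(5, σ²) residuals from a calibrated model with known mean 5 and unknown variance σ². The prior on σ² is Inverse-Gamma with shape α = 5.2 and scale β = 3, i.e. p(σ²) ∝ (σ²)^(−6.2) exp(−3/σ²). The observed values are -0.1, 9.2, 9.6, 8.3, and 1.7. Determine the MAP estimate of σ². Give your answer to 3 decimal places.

Sum of squared deviations about the known mean: SS = (-0.1−5)² + (9.2−5)² + (9.6−5)² + (8.3−5)² + (1.7−5)² = 86.59.
The Normal likelihood contributes (σ²)^(−n/2) exp(−SS/(2σ²)), so the posterior is Inverse-Gamma(α + n/2, β + SS/2) = Inverse-Gamma(7.7, 46.295).
The mode of Inverse-Gamma(a, b) is b/(a+1) = 46.295/8.7 ≈ 5.321.

σ̂²_MAP = 5.321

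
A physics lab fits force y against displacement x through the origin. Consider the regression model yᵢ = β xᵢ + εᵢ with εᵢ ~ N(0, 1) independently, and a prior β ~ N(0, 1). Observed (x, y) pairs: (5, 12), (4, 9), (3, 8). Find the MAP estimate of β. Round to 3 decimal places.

log p(β | y) = −Σ(yᵢ − βxᵢ)²/(2·1) − β²/(2·1) + const.
Setting the derivative to zero: Σxᵢ(yᵢ − βxᵢ)/1 − β/1 = 0, so β = Σxᵢyᵢ / (Σxᵢ² + σ²/τ²).
Σxᵢyᵢ = 5·12 + 4·9 + 3·8 = 120; Σxᵢ² = 50; σ²/τ² = 1.
β̂_MAP = 120 / (50 + 1) = 120/51 ≈ 2.353.

β̂_MAP = 2.353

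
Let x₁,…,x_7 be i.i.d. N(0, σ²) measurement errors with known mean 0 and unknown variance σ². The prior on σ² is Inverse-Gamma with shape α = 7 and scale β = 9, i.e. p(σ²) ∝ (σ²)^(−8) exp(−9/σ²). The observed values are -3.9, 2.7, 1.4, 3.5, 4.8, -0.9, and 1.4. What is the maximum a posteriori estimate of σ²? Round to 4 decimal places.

σ̂²_MAP = 3.5009

Sum of squared deviations about the known mean: SS = (-3.9−0)² + (2.7−0)² + (1.4−0)² + (3.5−0)² + (4.8−0)² + (-0.9−0)² + (1.4−0)² = 62.52.
The Normal likelihood contributes (σ²)^(−n/2) exp(−SS/(2σ²)), so the posterior is Inverse-Gamma(α + n/2, β + SS/2) = Inverse-Gamma(10.5, 40.26).
The mode of Inverse-Gamma(a, b) is b/(a+1) = 40.26/11.5 ≈ 3.5009.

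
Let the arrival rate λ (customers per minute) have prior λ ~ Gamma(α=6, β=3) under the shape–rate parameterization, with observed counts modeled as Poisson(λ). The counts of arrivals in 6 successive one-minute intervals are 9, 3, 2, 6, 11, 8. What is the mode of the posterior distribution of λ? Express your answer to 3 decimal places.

Σxᵢ = 9+3+2+6+11+8 = 39, with n = 6.
Posterior ∝ λ^5e^(−3λ) · λ^39e^(−6λ) = λ^44e^(−9λ), i.e. Gamma(shape=45, rate=9).
The mode of a Gamma(a, b) with a ≥ 1 (shape–rate) is (a−1)/b = 44/9 ≈ 4.889.

λ̂_MAP = 4.889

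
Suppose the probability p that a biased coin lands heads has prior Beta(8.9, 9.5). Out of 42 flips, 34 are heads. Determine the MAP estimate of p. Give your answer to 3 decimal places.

Prior: Beta(8.9, 9.5).
Data: 34 successes in 42 trials. The binomial likelihood contributes p^34(1−p)^8, so the posterior is Beta(8.9+34, 9.5+8) = Beta(42.9, 17.5).
For Beta(a, b) with a, b > 1 the mode is (a−1)/(a+b−2) = 41.9/58.4 ≈ 0.717.

p̂_MAP = 0.717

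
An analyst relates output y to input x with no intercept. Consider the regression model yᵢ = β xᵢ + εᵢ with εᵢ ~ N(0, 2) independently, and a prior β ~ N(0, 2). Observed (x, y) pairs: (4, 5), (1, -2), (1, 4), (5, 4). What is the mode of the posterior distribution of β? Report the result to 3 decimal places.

β̂_MAP = 0.955

log p(β | y) = −Σ(yᵢ − βxᵢ)²/(2·2) − β²/(2·2) + const.
Setting the derivative to zero: Σxᵢ(yᵢ − βxᵢ)/2 − β/2 = 0, so β = Σxᵢyᵢ / (Σxᵢ² + σ²/τ²).
Σxᵢyᵢ = 4·5 + 1·(-2) + 1·4 + 5·4 = 42; Σxᵢ² = 43; σ²/τ² = 1.
β̂_MAP = 42 / (43 + 1) = 42/44 ≈ 0.955.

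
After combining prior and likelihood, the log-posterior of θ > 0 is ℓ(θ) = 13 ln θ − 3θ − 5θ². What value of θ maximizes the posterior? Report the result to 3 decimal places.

ℓ'(θ) = 13/θ − 3 − 10θ. Setting this to zero and multiplying by θ: 10θ² + 3θ − 13 = 0.
θ = (−3 + √(3² + 4·10·13)) / (2·10) = (−3 + √529) / 20 = (−3 + 23)/20 = 1.
ℓ''(θ) = −13/θ² − 10 < 0, confirming a maximum.

θ̂_MAP = 1.000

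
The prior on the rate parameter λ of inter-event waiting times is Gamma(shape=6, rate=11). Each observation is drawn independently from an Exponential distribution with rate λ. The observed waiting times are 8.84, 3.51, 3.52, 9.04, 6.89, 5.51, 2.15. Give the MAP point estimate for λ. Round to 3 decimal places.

The Exponential(rate=λ) likelihood is ∝ λ^n e^(−λΣtᵢ). Here n = 7 and Σtᵢ = 8.84 + 3.51 + 3.52 + 9.04 + 6.89 + 5.51 + 2.15 = 39.46.
Posterior ∝ λ^5e^(−11λ) · λ^7e^(−39.46λ) = λ^12e^(−50.46λ), i.e. Gamma(13, 50.46).
Mode = (a−1)/b = 12/50.46 ≈ 0.238.

λ̂_MAP = 0.238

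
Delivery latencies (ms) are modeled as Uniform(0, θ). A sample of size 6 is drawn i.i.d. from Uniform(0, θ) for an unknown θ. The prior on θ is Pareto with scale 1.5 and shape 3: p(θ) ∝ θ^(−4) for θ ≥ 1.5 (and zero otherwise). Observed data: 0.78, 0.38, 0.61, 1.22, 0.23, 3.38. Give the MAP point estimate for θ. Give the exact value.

θ̂_MAP = 3.38

The Uniform(0, θ) likelihood is θ^(−n) for θ ≥ max(xᵢ), zero otherwise. Here max(xᵢ) = 3.38.
Posterior ∝ θ^(−4) · θ^(−6) = θ^(−10) on θ ≥ max(1.5, 3.38) = 3.38.
This density is strictly decreasing in θ, so the posterior mode lies at the lower boundary of the support.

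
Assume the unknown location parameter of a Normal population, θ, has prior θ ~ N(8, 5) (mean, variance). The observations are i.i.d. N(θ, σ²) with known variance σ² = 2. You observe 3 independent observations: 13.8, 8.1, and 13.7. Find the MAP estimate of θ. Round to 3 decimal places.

θ̂_MAP = 11.412

n = 3; x̄ = (13.8 + 8.1 + 13.7)/3 = 35.6/3 = 178/15 ≈ 11.8667.
For a Normal prior and Normal likelihood with known variance, the posterior is Normal; its mode equals its mean, the precision-weighted average.
Prior precision 1/σ₀² = 1/5 = 0.2; data precision n/σ² = 3/2 = 1.5.
θ̂ = (0.2·8 + 1.5·(178/15)) / (0.2 + 1.5) = 19.4/1.7 = 194/17 ≈ 11.412.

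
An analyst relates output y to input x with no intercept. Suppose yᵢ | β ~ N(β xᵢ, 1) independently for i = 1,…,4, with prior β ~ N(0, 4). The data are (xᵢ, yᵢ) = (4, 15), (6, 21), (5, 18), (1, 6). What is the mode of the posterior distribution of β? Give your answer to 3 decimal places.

β̂_MAP = 3.604

log p(β | y) = −Σ(yᵢ − βxᵢ)²/(2·1) − β²/(2·4) + const.
Setting the derivative to zero: Σxᵢ(yᵢ − βxᵢ)/1 − β/4 = 0, so β = Σxᵢyᵢ / (Σxᵢ² + σ²/τ²).
Σxᵢyᵢ = 4·15 + 6·21 + 5·18 + 1·6 = 282; Σxᵢ² = 78; σ²/τ² = 0.25.
β̂_MAP = 282 / (78 + 0.25) = 282/78.25 ≈ 3.604.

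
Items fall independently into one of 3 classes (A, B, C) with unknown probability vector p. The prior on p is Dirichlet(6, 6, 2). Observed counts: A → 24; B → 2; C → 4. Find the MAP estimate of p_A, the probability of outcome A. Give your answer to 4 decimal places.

MAP estimate of p_A = 0.7073

The posterior is Dirichlet(αᵢ + nᵢ) = Dirichlet(30, 8, 6).
For a Dirichlet(a₁,…,a_K) with all aᵢ > 1, the mode has j-th component (aⱼ − 1)/(Σaᵢ − K).
Here Σaᵢ = 44 and K = 3, so p_A = (30 − 1)/(44 − 3) = 29/41 ≈ 0.7073.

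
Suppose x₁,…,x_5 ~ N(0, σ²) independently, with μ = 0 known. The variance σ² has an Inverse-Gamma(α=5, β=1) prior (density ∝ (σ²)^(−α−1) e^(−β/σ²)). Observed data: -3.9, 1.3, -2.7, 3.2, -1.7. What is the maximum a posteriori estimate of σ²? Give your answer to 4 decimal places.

Sum of squared deviations about the known mean: SS = (-3.9−0)² + (1.3−0)² + (-2.7−0)² + (3.2−0)² + (-1.7−0)² = 37.32.
The Normal likelihood contributes (σ²)^(−n/2) exp(−SS/(2σ²)), so the posterior is Inverse-Gamma(α + n/2, β + SS/2) = Inverse-Gamma(7.5, 19.66).
The mode of Inverse-Gamma(a, b) is b/(a+1) = 19.66/8.5 ≈ 2.3129.

σ̂²_MAP = 2.3129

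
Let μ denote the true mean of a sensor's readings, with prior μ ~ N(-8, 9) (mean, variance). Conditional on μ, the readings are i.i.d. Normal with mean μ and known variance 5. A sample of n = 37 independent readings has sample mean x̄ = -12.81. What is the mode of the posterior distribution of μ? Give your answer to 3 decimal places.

μ̂_MAP = -12.739

n = 37, x̄ = -12.81.
For a Normal prior and Normal likelihood with known variance, the posterior is Normal; its mode equals its mean, the precision-weighted average.
Prior precision 1/σ₀² = 1/9; data precision n/σ² = 37/5 = 7.4.
μ̂ = ((1/9)·(-8) + 7.4·(-12.81)) / (1/9 + 7.4) = (-430573/4500)/(338/45) = -33121/2600 ≈ -12.739.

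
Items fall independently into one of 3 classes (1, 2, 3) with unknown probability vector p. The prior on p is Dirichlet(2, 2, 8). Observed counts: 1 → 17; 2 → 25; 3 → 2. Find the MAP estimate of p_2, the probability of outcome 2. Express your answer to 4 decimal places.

MAP estimate: 0.4906

The posterior is Dirichlet(αᵢ + nᵢ) = Dirichlet(19, 27, 10).
For a Dirichlet(a₁,…,a_K) with all aᵢ > 1, the mode has j-th component (aⱼ − 1)/(Σaᵢ − K).
Here Σaᵢ = 56 and K = 3, so p_2 = (27 − 1)/(56 − 3) = 26/53 ≈ 0.4906.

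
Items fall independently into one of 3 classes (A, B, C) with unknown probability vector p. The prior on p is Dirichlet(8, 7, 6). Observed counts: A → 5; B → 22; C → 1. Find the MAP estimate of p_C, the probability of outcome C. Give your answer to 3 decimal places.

MAP estimate of p_C = 0.130

The posterior is Dirichlet(αᵢ + nᵢ) = Dirichlet(13, 29, 7).
For a Dirichlet(a₁,…,a_K) with all aᵢ > 1, the mode has j-th component (aⱼ − 1)/(Σaᵢ − K).
Here Σaᵢ = 49 and K = 3, so p_C = (7 − 1)/(49 − 3) = 6/46 ≈ 0.130.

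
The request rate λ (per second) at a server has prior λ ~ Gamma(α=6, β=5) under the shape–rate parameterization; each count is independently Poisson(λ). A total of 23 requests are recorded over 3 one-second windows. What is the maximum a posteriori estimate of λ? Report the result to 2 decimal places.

λ̂_MAP = 3.50

Σxᵢ = 23, n = 3.
Posterior ∝ λ^5e^(−5λ) · λ^23e^(−3λ) = λ^28e^(−8λ), i.e. Gamma(shape=29, rate=8).
The mode of a Gamma(a, b) with a ≥ 1 (shape–rate) is (a−1)/b = 28/8 ≈ 3.50.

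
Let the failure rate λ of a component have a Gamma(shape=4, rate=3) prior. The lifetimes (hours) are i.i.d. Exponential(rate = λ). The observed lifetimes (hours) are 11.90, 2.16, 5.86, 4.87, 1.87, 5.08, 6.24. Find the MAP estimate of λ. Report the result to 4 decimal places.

λ̂_MAP = 0.2440

The Exponential(rate=λ) likelihood is ∝ λ^n e^(−λΣtᵢ). Here n = 7 and Σtᵢ = 11.90 + 2.16 + 5.86 + 4.87 + 1.87 + 5.08 + 6.24 = 37.98.
Posterior ∝ λ^3e^(−3λ) · λ^7e^(−37.98λ) = λ^10e^(−40.98λ), i.e. Gamma(11, 40.98).
Mode = (a−1)/b = 10/40.98 ≈ 0.2440.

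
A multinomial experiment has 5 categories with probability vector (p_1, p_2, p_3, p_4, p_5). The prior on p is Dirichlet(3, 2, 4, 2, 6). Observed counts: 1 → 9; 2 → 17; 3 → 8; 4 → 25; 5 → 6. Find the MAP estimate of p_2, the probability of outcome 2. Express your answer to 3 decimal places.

MAP estimate: 0.234

The posterior is Dirichlet(αᵢ + nᵢ) = Dirichlet(12, 19, 12, 27, 12).
For a Dirichlet(a₁,…,a_K) with all aᵢ > 1, the mode has j-th component (aⱼ − 1)/(Σaᵢ − K).
Here Σaᵢ = 82 and K = 5, so p_2 = (19 − 1)/(82 − 5) = 18/77 ≈ 0.234.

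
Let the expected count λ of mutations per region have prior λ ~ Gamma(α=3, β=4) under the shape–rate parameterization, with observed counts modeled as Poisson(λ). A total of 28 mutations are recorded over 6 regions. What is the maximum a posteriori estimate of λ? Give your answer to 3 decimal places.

Σxᵢ = 28, n = 6.
Posterior ∝ λ^2e^(−4λ) · λ^28e^(−6λ) = λ^30e^(−10λ), i.e. Gamma(shape=31, rate=10).
The mode of a Gamma(a, b) with a ≥ 1 (shape–rate) is (a−1)/b = 30/10 ≈ 3.000.

λ̂_MAP = 3.000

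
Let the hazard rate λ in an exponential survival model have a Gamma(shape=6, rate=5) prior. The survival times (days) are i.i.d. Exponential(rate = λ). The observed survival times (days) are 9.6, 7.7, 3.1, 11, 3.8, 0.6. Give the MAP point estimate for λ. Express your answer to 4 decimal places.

The Exponential(rate=λ) likelihood is ∝ λ^n e^(−λΣtᵢ). Here n = 6 and Σtᵢ = 9.6 + 7.7 + 3.1 + 11 + 3.8 + 0.6 = 35.8.
Posterior ∝ λ^5e^(−5λ) · λ^6e^(−35.8λ) = λ^11e^(−40.8λ), i.e. Gamma(12, 40.8).
Mode = (a−1)/b = 11/40.8 ≈ 0.2696.

λ̂_MAP = 0.2696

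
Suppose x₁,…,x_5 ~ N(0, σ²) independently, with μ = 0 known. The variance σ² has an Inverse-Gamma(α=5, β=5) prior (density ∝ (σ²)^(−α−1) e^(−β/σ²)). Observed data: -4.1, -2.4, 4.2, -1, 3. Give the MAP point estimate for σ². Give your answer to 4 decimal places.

Sum of squared deviations about the known mean: SS = (-4.1−0)² + (-2.4−0)² + (4.2−0)² + (-1−0)² + (3−0)² = 50.21.
The Normal likelihood contributes (σ²)^(−n/2) exp(−SS/(2σ²)), so the posterior is Inverse-Gamma(α + n/2, β + SS/2) = Inverse-Gamma(7.5, 30.105).
The mode of Inverse-Gamma(a, b) is b/(a+1) = 30.105/8.5 ≈ 3.5418.

σ̂²_MAP = 3.5418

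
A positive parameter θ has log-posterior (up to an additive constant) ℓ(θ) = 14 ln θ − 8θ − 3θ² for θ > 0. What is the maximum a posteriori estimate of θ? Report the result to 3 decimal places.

θ̂_MAP = 1.000

ℓ'(θ) = 14/θ − 8 − 6θ. Setting this to zero and multiplying by θ: 6θ² + 8θ − 14 = 0.
θ = (−8 + √(8² + 4·6·14)) / (2·6) = (−8 + √400) / 12 = (−8 + 20)/12 = 1.
ℓ''(θ) = −14/θ² − 6 < 0, confirming a maximum.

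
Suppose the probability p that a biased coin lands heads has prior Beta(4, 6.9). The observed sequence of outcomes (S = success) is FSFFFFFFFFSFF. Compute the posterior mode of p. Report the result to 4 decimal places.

Prior: Beta(4, 6.9).
Data: 2 successes in 13 trials (from the sequence). The binomial likelihood contributes p^2(1−p)^11, so the posterior is Beta(4+2, 6.9+11) = Beta(6, 17.9).
For Beta(a, b) with a, b > 1 the mode is (a−1)/(a+b−2) = 5/21.9 ≈ 0.2283.

p̂_MAP = 0.2283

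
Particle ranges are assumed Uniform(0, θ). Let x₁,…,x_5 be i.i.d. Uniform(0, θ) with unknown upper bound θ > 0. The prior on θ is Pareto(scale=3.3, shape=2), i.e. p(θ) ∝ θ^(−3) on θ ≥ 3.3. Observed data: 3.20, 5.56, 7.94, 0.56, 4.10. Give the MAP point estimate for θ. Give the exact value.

θ̂_MAP = 7.94

The Uniform(0, θ) likelihood is θ^(−n) for θ ≥ max(xᵢ), zero otherwise. Here max(xᵢ) = 7.94.
Posterior ∝ θ^(−3) · θ^(−5) = θ^(−8) on θ ≥ max(3.3, 7.94) = 7.94.
This density is strictly decreasing in θ, so the posterior mode lies at the lower boundary of the support.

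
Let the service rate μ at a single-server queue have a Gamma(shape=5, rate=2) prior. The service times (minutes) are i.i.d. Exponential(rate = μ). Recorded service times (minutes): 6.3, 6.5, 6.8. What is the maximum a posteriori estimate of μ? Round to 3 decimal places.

The Exponential(rate=μ) likelihood is ∝ μ^n e^(−μΣtᵢ). Here n = 3 and Σtᵢ = 6.3 + 6.5 + 6.8 = 19.6.
Posterior ∝ μ^4e^(−2μ) · μ^3e^(−19.6μ) = μ^7e^(−21.6μ), i.e. Gamma(8, 21.6).
Mode = (a−1)/b = 7/21.6 ≈ 0.324.

μ̂_MAP = 0.324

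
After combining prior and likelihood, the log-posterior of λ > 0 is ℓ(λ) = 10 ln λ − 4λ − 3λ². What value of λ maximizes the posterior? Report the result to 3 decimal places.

λ̂_MAP = 1.000

ℓ'(λ) = 10/λ − 4 − 6λ. Setting this to zero and multiplying by λ: 6λ² + 4λ − 10 = 0.
λ = (−4 + √(4² + 4·6·10)) / (2·6) = (−4 + √256) / 12 = (−4 + 16)/12 = 1.
ℓ''(λ) = −10/λ² − 6 < 0, confirming a maximum.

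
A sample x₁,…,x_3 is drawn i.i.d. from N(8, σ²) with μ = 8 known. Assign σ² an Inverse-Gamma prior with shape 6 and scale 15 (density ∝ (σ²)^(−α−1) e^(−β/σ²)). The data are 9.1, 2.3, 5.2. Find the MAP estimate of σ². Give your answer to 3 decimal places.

σ̂²_MAP = 4.208

Sum of squared deviations about the known mean: SS = (9.1−8)² + (2.3−8)² + (5.2−8)² = 41.54.
The Normal likelihood contributes (σ²)^(−n/2) exp(−SS/(2σ²)), so the posterior is Inverse-Gamma(α + n/2, β + SS/2) = Inverse-Gamma(7.5, 35.77).
The mode of Inverse-Gamma(a, b) is b/(a+1) = 35.77/8.5 ≈ 4.208.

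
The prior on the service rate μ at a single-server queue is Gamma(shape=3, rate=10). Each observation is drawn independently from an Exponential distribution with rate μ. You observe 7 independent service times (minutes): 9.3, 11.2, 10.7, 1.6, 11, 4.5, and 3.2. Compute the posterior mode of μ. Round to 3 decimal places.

μ̂_MAP = 0.146

The Exponential(rate=μ) likelihood is ∝ μ^n e^(−μΣtᵢ). Here n = 7 and Σtᵢ = 9.3 + 11.2 + 10.7 + 1.6 + 11 + 4.5 + 3.2 = 51.5.
Posterior ∝ μ^2e^(−10μ) · μ^7e^(−51.5μ) = μ^9e^(−61.5μ), i.e. Gamma(10, 61.5).
Mode = (a−1)/b = 9/61.5 ≈ 0.146.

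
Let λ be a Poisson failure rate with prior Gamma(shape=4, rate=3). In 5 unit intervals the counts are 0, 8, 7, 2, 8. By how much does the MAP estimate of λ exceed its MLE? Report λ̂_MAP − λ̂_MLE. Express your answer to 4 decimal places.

MAP − MLE = -1.5000

Σxᵢ = 25. Posterior is Gamma(29, 8); MAP = (29−1)/8 = 28/8 ≈ 3.50000.
MLE = x̄ = 25/5 ≈ 5.00000.
Difference = 28/8 − 25/5 = -3/2 ≈ -1.5000.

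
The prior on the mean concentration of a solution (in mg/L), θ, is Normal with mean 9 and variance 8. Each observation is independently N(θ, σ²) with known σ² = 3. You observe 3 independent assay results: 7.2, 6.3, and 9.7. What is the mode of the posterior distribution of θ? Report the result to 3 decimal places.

θ̂_MAP = 7.874

n = 3; x̄ = (7.2 + 6.3 + 9.7)/3 = 23.2/3 = 116/15 ≈ 7.7333.
For a Normal prior and Normal likelihood with known variance, the posterior is Normal; its mode equals its mean, the precision-weighted average.
Prior precision 1/σ₀² = 1/8 = 0.125; data precision n/σ² = 3/3 = 1.
θ̂ = (0.125·9 + 1·(116/15)) / (0.125 + 1) = (1063/120)/1.125 = 1063/135 ≈ 7.874.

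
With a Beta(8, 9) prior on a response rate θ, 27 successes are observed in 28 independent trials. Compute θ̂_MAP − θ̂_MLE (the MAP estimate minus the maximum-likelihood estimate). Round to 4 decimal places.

MAP − MLE = -0.1736

Posterior is Beta(35, 10); MAP = (35−1)/(45−2) = 34/43 ≈ 0.79070.
MLE ignores the prior: θ̂_MLE = k/n = 27/28 ≈ 0.96429.
Difference = 34/43 − 27/28 = -209/1204 ≈ -0.1736.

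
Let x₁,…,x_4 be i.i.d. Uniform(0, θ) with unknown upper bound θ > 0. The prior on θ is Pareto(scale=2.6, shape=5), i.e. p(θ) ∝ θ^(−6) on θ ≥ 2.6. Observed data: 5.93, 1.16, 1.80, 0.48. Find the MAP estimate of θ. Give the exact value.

θ̂_MAP = 5.93

The Uniform(0, θ) likelihood is θ^(−n) for θ ≥ max(xᵢ), zero otherwise. Here max(xᵢ) = 5.93.
Posterior ∝ θ^(−6) · θ^(−4) = θ^(−10) on θ ≥ max(2.6, 5.93) = 5.93.
This density is strictly decreasing in θ, so the posterior mode lies at the lower boundary of the support.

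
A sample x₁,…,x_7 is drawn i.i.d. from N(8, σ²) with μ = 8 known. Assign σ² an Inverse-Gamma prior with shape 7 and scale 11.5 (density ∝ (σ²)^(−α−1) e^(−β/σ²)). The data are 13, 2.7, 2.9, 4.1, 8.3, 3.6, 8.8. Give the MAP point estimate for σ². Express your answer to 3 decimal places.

σ̂²_MAP = 5.974

Sum of squared deviations about the known mean: SS = (13−8)² + (2.7−8)² + (2.9−8)² + (4.1−8)² + (8.3−8)² + (3.6−8)² + (8.8−8)² = 114.4.
The Normal likelihood contributes (σ²)^(−n/2) exp(−SS/(2σ²)), so the posterior is Inverse-Gamma(α + n/2, β + SS/2) = Inverse-Gamma(10.5, 68.7).
The mode of Inverse-Gamma(a, b) is b/(a+1) = 68.7/11.5 ≈ 5.974.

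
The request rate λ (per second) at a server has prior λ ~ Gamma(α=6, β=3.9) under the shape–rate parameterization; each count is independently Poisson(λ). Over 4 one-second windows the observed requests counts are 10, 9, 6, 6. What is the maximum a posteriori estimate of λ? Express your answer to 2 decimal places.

Σxᵢ = 10+9+6+6 = 31, with n = 4.
Posterior ∝ λ^5e^(−3.9λ) · λ^31e^(−4λ) = λ^36e^(−7.9λ), i.e. Gamma(shape=37, rate=7.9).
The mode of a Gamma(a, b) with a ≥ 1 (shape–rate) is (a−1)/b = 36/7.9 ≈ 4.56.

λ̂_MAP = 4.56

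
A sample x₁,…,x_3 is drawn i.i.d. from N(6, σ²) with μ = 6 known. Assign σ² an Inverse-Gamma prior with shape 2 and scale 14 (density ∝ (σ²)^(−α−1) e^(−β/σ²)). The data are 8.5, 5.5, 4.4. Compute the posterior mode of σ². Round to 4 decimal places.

Sum of squared deviations about the known mean: SS = (8.5−6)² + (5.5−6)² + (4.4−6)² = 9.06.
The Normal likelihood contributes (σ²)^(−n/2) exp(−SS/(2σ²)), so the posterior is Inverse-Gamma(α + n/2, β + SS/2) = Inverse-Gamma(3.5, 18.53).
The mode of Inverse-Gamma(a, b) is b/(a+1) = 18.53/4.5 ≈ 4.1178.

σ̂²_MAP = 4.1178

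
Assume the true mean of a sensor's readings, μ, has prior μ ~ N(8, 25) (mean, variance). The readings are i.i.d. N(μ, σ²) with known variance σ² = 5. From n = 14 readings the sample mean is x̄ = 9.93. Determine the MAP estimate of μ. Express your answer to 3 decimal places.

μ̂_MAP = 9.903

n = 14, x̄ = 9.93.
For a Normal prior and Normal likelihood with known variance, the posterior is Normal; its mode equals its mean, the precision-weighted average.
Prior precision 1/σ₀² = 1/25 = 0.04; data precision n/σ² = 14/5 = 2.8.
μ̂ = (0.04·8 + 2.8·9.93) / (0.04 + 2.8) = 28.124/2.84 = 7031/710 ≈ 9.903.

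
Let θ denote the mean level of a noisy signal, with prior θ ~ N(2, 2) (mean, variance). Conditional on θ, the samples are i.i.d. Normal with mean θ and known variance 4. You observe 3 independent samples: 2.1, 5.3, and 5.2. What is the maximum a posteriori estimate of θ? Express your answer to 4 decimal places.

n = 3; x̄ = (2.1 + 5.3 + 5.2)/3 = 12.6/3 = 4.2.
For a Normal prior and Normal likelihood with known variance, the posterior is Normal; its mode equals its mean, the precision-weighted average.
Prior precision 1/σ₀² = 1/2 = 0.5; data precision n/σ² = 3/4 = 0.75.
θ̂ = (0.5·2 + 0.75·4.2) / (0.5 + 0.75) = 4.15/1.25 = 3.3200.

θ̂_MAP = 3.3200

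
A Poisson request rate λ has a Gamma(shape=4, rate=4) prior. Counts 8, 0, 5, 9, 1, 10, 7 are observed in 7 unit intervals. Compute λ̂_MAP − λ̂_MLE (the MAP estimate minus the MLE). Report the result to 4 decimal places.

Σxᵢ = 40. Posterior is Gamma(44, 11); MAP = (44−1)/11 = 43/11 ≈ 3.90909.
MLE = x̄ = 40/7 ≈ 5.71429.
Difference = 43/11 − 40/7 = -139/77 ≈ -1.8052.

MAP − MLE = -1.8052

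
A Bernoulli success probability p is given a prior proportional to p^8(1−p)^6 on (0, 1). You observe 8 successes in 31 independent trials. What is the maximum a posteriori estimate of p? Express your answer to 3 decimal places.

p̂_MAP = 0.356

The prior density ∝ p^8(1−p)^6 is the kernel of Beta(9, 7).
Data: 8 successes in 31 trials. The binomial likelihood contributes p^8(1−p)^23, so the posterior is Beta(9+8, 7+23) = Beta(17, 30).
For Beta(a, b) with a, b > 1 the mode is (a−1)/(a+b−2) = 16/45 ≈ 0.356.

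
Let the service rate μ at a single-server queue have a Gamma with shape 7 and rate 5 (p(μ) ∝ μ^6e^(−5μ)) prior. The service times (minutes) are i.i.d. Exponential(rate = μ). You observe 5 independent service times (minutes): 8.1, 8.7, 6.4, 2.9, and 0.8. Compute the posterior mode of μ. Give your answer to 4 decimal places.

μ̂_MAP = 0.3448

The Exponential(rate=μ) likelihood is ∝ μ^n e^(−μΣtᵢ). Here n = 5 and Σtᵢ = 8.1 + 8.7 + 6.4 + 2.9 + 0.8 = 26.9.
Posterior ∝ μ^6e^(−5μ) · μ^5e^(−26.9μ) = μ^11e^(−31.9μ), i.e. Gamma(12, 31.9).
Mode = (a−1)/b = 11/31.9 ≈ 0.3448.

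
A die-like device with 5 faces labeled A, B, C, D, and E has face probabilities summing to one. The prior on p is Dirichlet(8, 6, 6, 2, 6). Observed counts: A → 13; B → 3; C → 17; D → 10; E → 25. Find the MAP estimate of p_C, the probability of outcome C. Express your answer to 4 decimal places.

The posterior is Dirichlet(αᵢ + nᵢ) = Dirichlet(21, 9, 23, 12, 31).
For a Dirichlet(a₁,…,a_K) with all aᵢ > 1, the mode has j-th component (aⱼ − 1)/(Σaᵢ − K).
Here Σaᵢ = 96 and K = 5, so p_C = (23 − 1)/(96 − 5) = 22/91 ≈ 0.2418.

MAP estimate of p_C = 0.2418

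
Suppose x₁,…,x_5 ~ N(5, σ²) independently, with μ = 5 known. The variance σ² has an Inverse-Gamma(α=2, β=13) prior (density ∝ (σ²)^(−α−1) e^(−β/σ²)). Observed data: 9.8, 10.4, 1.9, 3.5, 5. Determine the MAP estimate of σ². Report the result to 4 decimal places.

Sum of squared deviations about the known mean: SS = (9.8−5)² + (10.4−5)² + (1.9−5)² + (3.5−5)² + (5−5)² = 64.06.
The Normal likelihood contributes (σ²)^(−n/2) exp(−SS/(2σ²)), so the posterior is Inverse-Gamma(α + n/2, β + SS/2) = Inverse-Gamma(4.5, 45.03).
The mode of Inverse-Gamma(a, b) is b/(a+1) = 45.03/5.5 ≈ 8.1873.

σ̂²_MAP = 8.1873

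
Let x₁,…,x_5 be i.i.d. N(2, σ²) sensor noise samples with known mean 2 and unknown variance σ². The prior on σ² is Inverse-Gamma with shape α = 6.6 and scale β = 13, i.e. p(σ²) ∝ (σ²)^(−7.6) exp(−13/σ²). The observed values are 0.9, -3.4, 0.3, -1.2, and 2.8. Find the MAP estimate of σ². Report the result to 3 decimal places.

σ̂²_MAP = 3.472

Sum of squared deviations about the known mean: SS = (0.9−2)² + (-3.4−2)² + (0.3−2)² + (-1.2−2)² + (2.8−2)² = 44.14.
The Normal likelihood contributes (σ²)^(−n/2) exp(−SS/(2σ²)), so the posterior is Inverse-Gamma(α + n/2, β + SS/2) = Inverse-Gamma(9.1, 35.07).
The mode of Inverse-Gamma(a, b) is b/(a+1) = 35.07/10.1 ≈ 3.472.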